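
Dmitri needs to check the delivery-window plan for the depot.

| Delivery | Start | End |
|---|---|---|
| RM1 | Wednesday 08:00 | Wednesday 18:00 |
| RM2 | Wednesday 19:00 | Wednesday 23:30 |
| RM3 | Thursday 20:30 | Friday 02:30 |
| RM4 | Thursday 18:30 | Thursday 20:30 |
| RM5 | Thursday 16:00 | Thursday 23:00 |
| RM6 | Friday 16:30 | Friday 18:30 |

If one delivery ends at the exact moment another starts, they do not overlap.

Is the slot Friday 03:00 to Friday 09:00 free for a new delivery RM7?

RM1: ends Wednesday 18:00 at or before RM7 starts Friday 03:00 → clear.
RM2: ends Wednesday 23:30 at or before RM7 starts Friday 03:00 → clear.
RM5: ends Thursday 23:00 at or before RM7 starts Friday 03:00 → clear.
RM4: ends Thursday 20:30 at or before RM7 starts Friday 03:00 → clear.
RM3: ends Friday 02:30 at or before RM7 starts Friday 03:00 → clear.
RM6: starts Friday 16:30 at or after RM7 ends Friday 09:00 → clear.

Yes — the slot is free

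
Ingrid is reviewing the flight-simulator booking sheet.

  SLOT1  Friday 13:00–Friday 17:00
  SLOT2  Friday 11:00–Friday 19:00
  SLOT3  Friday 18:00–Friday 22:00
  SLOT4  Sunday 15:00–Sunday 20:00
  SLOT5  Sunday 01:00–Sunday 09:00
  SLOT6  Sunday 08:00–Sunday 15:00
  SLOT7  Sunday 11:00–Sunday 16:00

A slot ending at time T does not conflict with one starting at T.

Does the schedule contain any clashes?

Check each pair: they overlap iff neither finishes before the other starts.
Sorted by start: SLOT2, SLOT1, SLOT3, SLOT5, SLOT6, SLOT7, SLOT4.
SLOT1 starts before SLOT2 ends → SLOT2 and SLOT1 overlap.
That's a conflict, so the schedule is not conflict-free.

Yes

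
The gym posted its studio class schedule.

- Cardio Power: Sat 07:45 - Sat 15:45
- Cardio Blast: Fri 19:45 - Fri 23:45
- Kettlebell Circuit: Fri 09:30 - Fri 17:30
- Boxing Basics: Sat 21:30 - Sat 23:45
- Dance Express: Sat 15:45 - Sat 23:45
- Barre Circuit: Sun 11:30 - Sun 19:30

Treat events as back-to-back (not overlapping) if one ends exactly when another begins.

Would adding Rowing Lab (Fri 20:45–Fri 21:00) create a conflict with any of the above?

Kettlebell Circuit: ends Fri 17:30 at or before Rowing Lab starts Fri 20:45 → clear.
Cardio Blast: starts Fri 19:45 before Rowing Lab ends Fri 21:00, and ends Fri 23:45 after Rowing Lab starts Fri 20:45 → overlap.
Cardio Power: starts Sat 07:45 at or after Rowing Lab ends Fri 21:00 → clear.
Dance Express: starts Sat 15:45 at or after Rowing Lab ends Fri 21:00 → clear.
Boxing Basics: starts Sat 21:30 at or after Rowing Lab ends Fri 21:00 → clear.
Barre Circuit: starts Sun 11:30 at or after Rowing Lab ends Fri 21:00 → clear.
Rowing Lab overlaps Cardio Blast.

Yes — it overlaps Cardio Blast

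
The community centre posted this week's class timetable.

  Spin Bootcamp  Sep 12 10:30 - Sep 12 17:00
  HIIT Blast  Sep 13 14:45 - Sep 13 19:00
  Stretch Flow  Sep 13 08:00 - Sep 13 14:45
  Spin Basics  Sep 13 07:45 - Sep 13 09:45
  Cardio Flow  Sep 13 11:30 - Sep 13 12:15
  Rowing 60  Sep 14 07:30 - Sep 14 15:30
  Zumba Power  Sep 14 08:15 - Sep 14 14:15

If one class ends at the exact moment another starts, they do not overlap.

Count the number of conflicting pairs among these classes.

Sorted by start: Spin Bootcamp, Spin Basics, Stretch Flow, Cardio Flow, HIIT Blast, Rowing 60, Zumba Power.
Spin Basics starts after Spin Bootcamp ends, so Spin Bootcamp has no further overlaps.
Stretch Flow starts before Spin Basics ends → Spin Basics and Stretch Flow overlap.
Cardio Flow starts after Spin Basics ends, so Spin Basics has no further overlaps.
Cardio Flow starts before Stretch Flow ends → Stretch Flow and Cardio Flow overlap.
HIIT Blast starts exactly when Stretch Flow ends (back-to-back, no overlap), so Stretch Flow has no further overlaps.
HIIT Blast starts after Cardio Flow ends, so Cardio Flow has no further overlaps.
Rowing 60 starts after HIIT Blast ends, so HIIT Blast has no further overlaps.
Zumba Power starts before Rowing 60 ends → Rowing 60 and Zumba Power overlap.
Overlapping pairs: Cardio Flow & Stretch Flow, Rowing 60 & Zumba Power, Spin Basics & Stretch Flow — 3 in total.

3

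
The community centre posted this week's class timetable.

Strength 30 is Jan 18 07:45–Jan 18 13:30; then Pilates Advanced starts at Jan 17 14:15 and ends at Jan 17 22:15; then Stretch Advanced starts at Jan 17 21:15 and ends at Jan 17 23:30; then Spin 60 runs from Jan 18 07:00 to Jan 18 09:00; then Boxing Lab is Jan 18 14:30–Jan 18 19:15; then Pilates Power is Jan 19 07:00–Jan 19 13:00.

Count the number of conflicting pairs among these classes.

Sorted by start: Pilates Advanced, Stretch Advanced, Spin 60, Strength 30, Boxing Lab, Pilates Power.
Stretch Advanced starts before Pilates Advanced ends → Pilates Advanced and Stretch Advanced overlap.
Spin 60 starts after Pilates Advanced ends; Pilates Advanced is clear from here.
Spin 60 starts after Stretch Advanced ends; Stretch Advanced is clear from here.
Strength 30 starts before Spin 60 ends → Spin 60 and Strength 30 overlap.
Boxing Lab starts after Spin 60 ends; Spin 60 is clear from here.
Boxing Lab starts after Strength 30 ends; Strength 30 is clear from here.
Pilates Power starts after Boxing Lab ends.
Overlapping pairs: Pilates Advanced & Stretch Advanced, Spin 60 & Strength 30 — 2 in total.

2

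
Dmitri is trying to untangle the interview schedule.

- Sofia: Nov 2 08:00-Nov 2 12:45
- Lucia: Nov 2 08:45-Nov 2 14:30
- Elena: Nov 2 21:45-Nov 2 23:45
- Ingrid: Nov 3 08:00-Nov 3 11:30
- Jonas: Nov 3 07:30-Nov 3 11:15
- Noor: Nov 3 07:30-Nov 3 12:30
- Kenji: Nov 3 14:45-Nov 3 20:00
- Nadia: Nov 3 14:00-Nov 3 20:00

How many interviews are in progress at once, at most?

Walk through starts and ends in time order (an end at T is processed before a start at T):
Nov 2 08:00 start Sofia → 1
Nov 2 08:45 start Lucia → 2
Nov 2 12:45 end Sofia → 1
Nov 2 14:30 end Lucia → 0
Nov 2 21:45 start Elena → 1
Nov 2 23:45 end Elena → 0
Nov 3 07:30 start Jonas → 1
Nov 3 07:30 start Noor → 2
Nov 3 08:00 start Ingrid → 3
Nov 3 11:15 end Jonas → 2
Nov 3 11:30 end Ingrid → 1
Nov 3 12:30 end Noor → 0
Nov 3 14:00 start Nadia → 1
Nov 3 14:45 start Kenji → 2
Nov 3 20:00 end Kenji → 1
Nov 3 20:00 end Nadia → 0
Peak is 3, at Nov 3 08:00 (Ingrid, Jonas, Noor).

3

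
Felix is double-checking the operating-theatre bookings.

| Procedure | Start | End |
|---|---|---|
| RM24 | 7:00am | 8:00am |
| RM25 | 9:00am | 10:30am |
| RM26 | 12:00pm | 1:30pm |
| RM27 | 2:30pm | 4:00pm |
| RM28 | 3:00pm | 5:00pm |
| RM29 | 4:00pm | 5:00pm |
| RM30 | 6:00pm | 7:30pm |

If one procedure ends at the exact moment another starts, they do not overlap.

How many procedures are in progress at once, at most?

Sort all start/end points and keep a running count:
7:00am start RM24 → 1
8:00am end RM24 → 0
9:00am start RM25 → 1
10:30am end RM25 → 0
12:00pm start RM26 → 1
1:30pm end RM26 → 0
2:30pm start RM27 → 1
3:00pm start RM28 → 2
4:00pm end RM27 → 1
4:00pm start RM29 → 2
5:00pm end RM28 → 1
5:00pm end RM29 → 0
6:00pm start RM30 → 1
7:30pm end RM30 → 0
Peak is 2, at 3:00pm (RM27, RM28).

2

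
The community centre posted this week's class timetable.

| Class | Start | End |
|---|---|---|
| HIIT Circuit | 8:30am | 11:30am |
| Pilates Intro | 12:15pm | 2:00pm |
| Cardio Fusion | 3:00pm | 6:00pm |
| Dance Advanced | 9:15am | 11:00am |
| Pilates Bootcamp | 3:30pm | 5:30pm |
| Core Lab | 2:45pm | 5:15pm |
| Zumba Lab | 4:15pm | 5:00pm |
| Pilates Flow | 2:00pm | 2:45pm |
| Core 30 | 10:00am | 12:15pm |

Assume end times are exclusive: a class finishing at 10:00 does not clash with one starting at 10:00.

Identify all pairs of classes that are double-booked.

Sorted by start: HIIT Circuit, Dance Advanced, Core 30, Pilates Intro, Pilates Flow, Core Lab, Cardio Fusion, Pilates Bootcamp, Zumba Lab.
Dance Advanced starts before HIIT Circuit ends → HIIT Circuit and Dance Advanced overlap.
Core 30 starts before HIIT Circuit ends → HIIT Circuit and Core 30 overlap.
Pilates Intro starts after HIIT Circuit ends, so nothing later overlaps HIIT Circuit either.
Core 30 starts before Dance Advanced ends → Dance Advanced and Core 30 overlap.
Pilates Intro starts after Dance Advanced ends, so nothing later overlaps Dance Advanced either.
Pilates Intro starts exactly when Core 30 ends (back-to-back, no overlap), so nothing later overlaps Core 30 either.
Pilates Flow starts exactly when Pilates Intro ends (back-to-back, no overlap), so nothing later overlaps Pilates Intro either.
Core Lab starts exactly when Pilates Flow ends (back-to-back, no overlap), so nothing later overlaps Pilates Flow either.
Cardio Fusion starts before Core Lab ends → Core Lab and Cardio Fusion overlap.
Pilates Bootcamp starts before Core Lab ends → Core Lab and Pilates Bootcamp overlap.
Zumba Lab starts before Core Lab ends → Core Lab and Zumba Lab overlap.
Pilates Bootcamp starts before Cardio Fusion ends → Cardio Fusion and Pilates Bootcamp overlap.
Zumba Lab starts before Cardio Fusion ends → Cardio Fusion and Zumba Lab overlap.
Zumba Lab starts before Pilates Bootcamp ends → Pilates Bootcamp and Zumba Lab overlap.

Cardio Fusion & Core Lab, Cardio Fusion & Pilates Bootcamp, Cardio Fusion & Zumba Lab, Core 30 & Dance Advanced, Core 30 & HIIT Circuit, Core Lab & Pilates Bootcamp, Core Lab & Zumba Lab, Dance Advanced & HIIT Circuit, Pilates Bootcamp & Zumba Lab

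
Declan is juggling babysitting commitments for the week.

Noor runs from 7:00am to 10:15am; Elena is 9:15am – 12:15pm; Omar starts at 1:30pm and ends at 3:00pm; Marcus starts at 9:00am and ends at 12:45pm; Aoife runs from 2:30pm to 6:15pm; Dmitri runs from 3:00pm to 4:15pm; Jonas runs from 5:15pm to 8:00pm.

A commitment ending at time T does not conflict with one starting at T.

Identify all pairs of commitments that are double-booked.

Sorted by start: Noor, Marcus, Elena, Omar, Aoife, Dmitri, Jonas.
Marcus starts before Noor ends → Noor and Marcus overlap.
Elena starts before Noor ends → Noor and Elena overlap.
Omar starts after Noor ends; Noor is clear from here.
Elena starts before Marcus ends → Marcus and Elena overlap.
Omar starts after Marcus ends; Marcus is clear from here.
Omar starts after Elena ends; Elena is clear from here.
Aoife starts before Omar ends → Omar and Aoife overlap.
Dmitri starts exactly when Omar ends (back-to-back, no overlap); Omar is clear from here.
Dmitri starts before Aoife ends → Aoife and Dmitri overlap.
Jonas starts before Aoife ends → Aoife and Jonas overlap.
Jonas starts after Dmitri ends.

Aoife & Dmitri, Aoife & Jonas, Aoife & Omar, Elena & Marcus, Elena & Noor, Marcus & Noor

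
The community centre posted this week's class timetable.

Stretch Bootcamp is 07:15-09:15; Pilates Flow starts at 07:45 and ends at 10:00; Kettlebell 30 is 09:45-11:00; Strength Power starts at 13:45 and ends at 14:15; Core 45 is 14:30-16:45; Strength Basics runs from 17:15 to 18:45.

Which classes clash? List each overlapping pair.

Sorted by start: Stretch Bootcamp, Pilates Flow, Kettlebell 30, Strength Power, Core 45, Strength Basics.
Pilates Flow starts before Stretch Bootcamp ends → Stretch Bootcamp and Pilates Flow overlap.
Kettlebell 30 starts after Stretch Bootcamp ends, so Stretch Bootcamp has no further overlaps.
Kettlebell 30 starts before Pilates Flow ends → Pilates Flow and Kettlebell 30 overlap.
Strength Power starts after Pilates Flow ends, so Pilates Flow has no further overlaps.
Strength Power starts after Kettlebell 30 ends, so Kettlebell 30 has no further overlaps.
Core 45 starts after Strength Power ends, so Strength Power has no further overlaps.
Strength Basics starts after Core 45 ends.

Kettlebell 30 & Pilates Flow, Pilates Flow & Stretch Bootcamp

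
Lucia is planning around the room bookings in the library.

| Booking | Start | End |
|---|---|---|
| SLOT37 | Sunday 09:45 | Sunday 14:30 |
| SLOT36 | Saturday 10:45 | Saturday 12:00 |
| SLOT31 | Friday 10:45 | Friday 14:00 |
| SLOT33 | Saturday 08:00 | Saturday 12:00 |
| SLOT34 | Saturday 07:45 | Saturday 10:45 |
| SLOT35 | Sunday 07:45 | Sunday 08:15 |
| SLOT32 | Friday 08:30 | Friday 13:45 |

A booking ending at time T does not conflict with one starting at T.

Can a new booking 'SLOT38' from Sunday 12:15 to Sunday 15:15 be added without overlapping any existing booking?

SLOT32: ends Friday 13:45 at or before SLOT38 starts Sunday 12:15 → clear.
SLOT31: ends Friday 14:00 at or before SLOT38 starts Sunday 12:15 → clear.
SLOT34: ends Saturday 10:45 at or before SLOT38 starts Sunday 12:15 → clear.
SLOT33: ends Saturday 12:00 at or before SLOT38 starts Sunday 12:15 → clear.
SLOT36: ends Saturday 12:00 at or before SLOT38 starts Sunday 12:15 → clear.
SLOT35: ends Sunday 08:15 at or before SLOT38 starts Sunday 12:15 → clear.
SLOT37: starts Sunday 09:45 before SLOT38 ends Sunday 15:15, and ends Sunday 14:30 after SLOT38 starts Sunday 12:15 → overlap.
SLOT38 overlaps SLOT37.

No — it overlaps SLOT37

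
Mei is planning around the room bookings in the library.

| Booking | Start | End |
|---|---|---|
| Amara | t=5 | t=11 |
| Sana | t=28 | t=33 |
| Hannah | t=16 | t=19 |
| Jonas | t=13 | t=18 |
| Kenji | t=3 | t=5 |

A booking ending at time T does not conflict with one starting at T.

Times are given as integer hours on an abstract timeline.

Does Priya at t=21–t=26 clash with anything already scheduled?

Kenji: ends t=5 at or before Priya starts t=21 → clear.
Amara: ends t=11 at or before Priya starts t=21 → clear.
Jonas: ends t=18 at or before Priya starts t=21 → clear.
Hannah: ends t=19 at or before Priya starts t=21 → clear.
Sana: starts t=28 at or after Priya ends t=26 → clear.

No — it doesn't clash with anything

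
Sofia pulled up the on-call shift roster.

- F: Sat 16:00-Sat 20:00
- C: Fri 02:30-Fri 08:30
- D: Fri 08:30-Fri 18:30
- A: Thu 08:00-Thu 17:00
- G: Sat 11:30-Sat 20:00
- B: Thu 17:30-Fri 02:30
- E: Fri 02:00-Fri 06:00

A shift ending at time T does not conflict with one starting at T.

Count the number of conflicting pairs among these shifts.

3

Sorted by start: A, B, E, C, D, G, F.
B starts after A ends, so A has no further overlaps.
E starts before B ends → B and E overlap.
C starts exactly when B ends (back-to-back, no overlap), so B has no further overlaps.
C starts before E ends → E and C overlap.
D starts after E ends, so E has no further overlaps.
D starts exactly when C ends (back-to-back, no overlap), so C has no further overlaps.
G starts after D ends, so D has no further overlaps.
F starts before G ends → G and F overlap.
Overlapping pairs: B & E, C & E, F & G — 3 in total.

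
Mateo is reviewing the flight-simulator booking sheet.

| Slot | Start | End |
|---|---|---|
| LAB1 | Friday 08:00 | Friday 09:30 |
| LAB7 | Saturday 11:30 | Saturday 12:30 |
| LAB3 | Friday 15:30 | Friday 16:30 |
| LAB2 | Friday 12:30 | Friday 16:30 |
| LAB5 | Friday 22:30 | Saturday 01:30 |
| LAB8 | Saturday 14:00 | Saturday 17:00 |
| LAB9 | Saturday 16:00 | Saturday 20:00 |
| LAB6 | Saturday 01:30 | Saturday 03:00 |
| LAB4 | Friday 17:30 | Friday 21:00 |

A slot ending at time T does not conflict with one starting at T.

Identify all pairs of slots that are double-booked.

Sorted by start: LAB1, LAB2, LAB3, LAB4, LAB5, LAB6, LAB7, LAB8, LAB9.
LAB2 starts after LAB1 ends — done with LAB1.
LAB3 starts before LAB2 ends → LAB2 and LAB3 overlap.
LAB4 starts after LAB2 ends — done with LAB2.
LAB4 starts after LAB3 ends — done with LAB3.
LAB5 starts after LAB4 ends — done with LAB4.
LAB6 starts exactly when LAB5 ends (back-to-back, no overlap) — done with LAB5.
LAB7 starts after LAB6 ends — done with LAB6.
LAB8 starts after LAB7 ends — done with LAB7.
LAB9 starts before LAB8 ends → LAB8 and LAB9 overlap.

LAB2 & LAB3, LAB8 & LAB9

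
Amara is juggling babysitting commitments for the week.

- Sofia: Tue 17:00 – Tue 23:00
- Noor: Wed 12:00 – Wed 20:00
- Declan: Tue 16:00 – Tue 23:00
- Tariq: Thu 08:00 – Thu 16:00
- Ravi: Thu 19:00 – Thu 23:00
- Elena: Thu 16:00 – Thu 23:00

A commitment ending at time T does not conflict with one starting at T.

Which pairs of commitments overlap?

Sorted by start: Declan, Sofia, Noor, Tariq, Elena, Ravi.
Sofia starts before Declan ends → Declan and Sofia overlap.
Noor starts after Declan ends — done with Declan.
Noor starts after Sofia ends — done with Sofia.
Tariq starts after Noor ends — done with Noor.
Elena starts exactly when Tariq ends (back-to-back, no overlap) — done with Tariq.
Ravi starts before Elena ends → Elena and Ravi overlap.

Declan & Sofia, Elena & Ravi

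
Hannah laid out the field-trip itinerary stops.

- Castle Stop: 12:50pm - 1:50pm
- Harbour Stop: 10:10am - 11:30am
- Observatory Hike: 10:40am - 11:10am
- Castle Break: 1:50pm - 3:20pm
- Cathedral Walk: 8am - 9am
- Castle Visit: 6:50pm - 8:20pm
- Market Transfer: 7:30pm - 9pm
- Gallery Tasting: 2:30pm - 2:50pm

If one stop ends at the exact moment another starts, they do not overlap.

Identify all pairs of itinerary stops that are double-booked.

Castle Break & Gallery Tasting, Castle Visit & Market Transfer, Harbour Stop & Observatory Hike

Sorted by start: Cathedral Walk, Harbour Stop, Observatory Hike, Castle Stop, Castle Break, Gallery Tasting, Castle Visit, Market Transfer.
Harbour Stop starts after Cathedral Walk ends, so nothing later overlaps Cathedral Walk either.
Observatory Hike starts before Harbour Stop ends → Harbour Stop and Observatory Hike overlap.
Castle Stop starts after Harbour Stop ends, so nothing later overlaps Harbour Stop either.
Castle Stop starts after Observatory Hike ends, so nothing later overlaps Observatory Hike either.
Castle Break starts exactly when Castle Stop ends (back-to-back, no overlap), so nothing later overlaps Castle Stop either.
Gallery Tasting starts before Castle Break ends → Castle Break and Gallery Tasting overlap.
Castle Visit starts after Castle Break ends, so nothing later overlaps Castle Break either.
Castle Visit starts after Gallery Tasting ends, so nothing later overlaps Gallery Tasting either.
Market Transfer starts before Castle Visit ends → Castle Visit and Market Transfer overlap.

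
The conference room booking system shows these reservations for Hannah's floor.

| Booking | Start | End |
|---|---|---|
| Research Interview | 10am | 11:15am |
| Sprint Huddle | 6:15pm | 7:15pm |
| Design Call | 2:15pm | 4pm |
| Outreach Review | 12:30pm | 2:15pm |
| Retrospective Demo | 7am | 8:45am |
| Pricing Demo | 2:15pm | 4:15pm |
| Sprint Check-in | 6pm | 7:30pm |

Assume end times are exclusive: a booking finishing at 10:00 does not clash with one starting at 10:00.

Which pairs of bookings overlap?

Check each pair: they overlap iff neither finishes before the other starts.
Sorted by start: Retrospective Demo, Research Interview, Outreach Review, Pricing Demo, Design Call, Sprint Check-in, Sprint Huddle.
Research Interview starts after Retrospective Demo ends, so nothing later overlaps Retrospective Demo either.
Outreach Review starts after Research Interview ends, so nothing later overlaps Research Interview either.
Pricing Demo starts exactly when Outreach Review ends (back-to-back, no overlap), so nothing later overlaps Outreach Review either.
Design Call starts before Pricing Demo ends → Pricing Demo and Design Call overlap.
Sprint Check-in starts after Pricing Demo ends, so nothing later overlaps Pricing Demo either.
Sprint Check-in starts after Design Call ends, so nothing later overlaps Design Call either.
Sprint Huddle starts before Sprint Check-in ends → Sprint Check-in and Sprint Huddle overlap.

Design Call & Pricing Demo, Sprint Check-in & Sprint Huddle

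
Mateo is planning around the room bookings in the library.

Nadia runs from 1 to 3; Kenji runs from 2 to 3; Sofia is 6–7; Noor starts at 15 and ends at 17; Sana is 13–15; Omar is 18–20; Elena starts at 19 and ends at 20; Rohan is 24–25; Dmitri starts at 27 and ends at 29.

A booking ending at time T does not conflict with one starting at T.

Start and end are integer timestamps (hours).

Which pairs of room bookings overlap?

Two intervals overlap when each starts before the other ends.
Sorted by start: Nadia, Kenji, Sofia, Sana, Noor, Omar, Elena, Rohan, Dmitri.
Kenji starts before Nadia ends → Nadia and Kenji overlap.
Sofia starts after Nadia ends — done with Nadia.
Sofia starts after Kenji ends — done with Kenji.
Sana starts after Sofia ends — done with Sofia.
Noor starts exactly when Sana ends (back-to-back, no overlap) — done with Sana.
Omar starts after Noor ends — done with Noor.
Elena starts before Omar ends → Omar and Elena overlap.
Rohan starts after Omar ends — done with Omar.
Rohan starts after Elena ends — done with Elena.
Dmitri starts after Rohan ends.

Elena & Omar, Kenji & Nadia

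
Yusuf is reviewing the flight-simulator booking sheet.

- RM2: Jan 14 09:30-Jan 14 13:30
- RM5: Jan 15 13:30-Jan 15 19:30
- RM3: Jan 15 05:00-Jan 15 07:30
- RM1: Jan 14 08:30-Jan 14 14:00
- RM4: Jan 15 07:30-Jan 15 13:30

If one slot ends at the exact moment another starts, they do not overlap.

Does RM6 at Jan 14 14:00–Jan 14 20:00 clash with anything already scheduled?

RM1: ends Jan 14 14:00 at or before RM6 starts Jan 14 14:00 → clear.
RM2: ends Jan 14 13:30 at or before RM6 starts Jan 14 14:00 → clear.
RM3: starts Jan 15 05:00 at or after RM6 ends Jan 14 20:00 → clear.
RM4: starts Jan 15 07:30 at or after RM6 ends Jan 14 20:00 → clear.
RM5: starts Jan 15 13:30 at or after RM6 ends Jan 14 20:00 → clear.

No — it doesn't clash with anything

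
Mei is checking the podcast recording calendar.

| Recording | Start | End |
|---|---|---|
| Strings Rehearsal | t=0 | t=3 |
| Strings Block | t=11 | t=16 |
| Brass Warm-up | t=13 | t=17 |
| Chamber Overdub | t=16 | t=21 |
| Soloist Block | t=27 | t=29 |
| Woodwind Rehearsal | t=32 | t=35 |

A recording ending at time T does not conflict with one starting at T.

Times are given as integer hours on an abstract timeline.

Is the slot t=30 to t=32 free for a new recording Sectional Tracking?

Yes — the slot is free

Strings Rehearsal: ends t=3 at or before Sectional Tracking starts t=30 → clear.
Strings Block: ends t=16 at or before Sectional Tracking starts t=30 → clear.
Brass Warm-up: ends t=17 at or before Sectional Tracking starts t=30 → clear.
Chamber Overdub: ends t=21 at or before Sectional Tracking starts t=30 → clear.
Soloist Block: ends t=29 at or before Sectional Tracking starts t=30 → clear.
Woodwind Rehearsal: starts t=32 at or after Sectional Tracking ends t=32 → clear.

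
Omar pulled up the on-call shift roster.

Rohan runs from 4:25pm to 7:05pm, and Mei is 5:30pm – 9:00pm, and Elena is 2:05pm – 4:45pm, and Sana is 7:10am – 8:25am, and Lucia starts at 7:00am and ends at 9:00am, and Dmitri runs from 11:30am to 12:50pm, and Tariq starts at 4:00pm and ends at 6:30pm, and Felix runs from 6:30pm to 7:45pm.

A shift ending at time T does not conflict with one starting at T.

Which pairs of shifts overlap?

Elena & Rohan, Elena & Tariq, Felix & Mei, Felix & Rohan, Lucia & Sana, Mei & Rohan, Mei & Tariq, Rohan & Tariq

Sorted by start: Lucia, Sana, Dmitri, Elena, Tariq, Rohan, Mei, Felix.
Sana starts before Lucia ends → Lucia and Sana overlap.
Dmitri starts after Lucia ends — done with Lucia.
Dmitri starts after Sana ends — done with Sana.
Elena starts after Dmitri ends — done with Dmitri.
Tariq starts before Elena ends → Elena and Tariq overlap.
Rohan starts before Elena ends → Elena and Rohan overlap.
Mei starts after Elena ends — done with Elena.
Rohan starts before Tariq ends → Tariq and Rohan overlap.
Mei starts before Tariq ends → Tariq and Mei overlap.
Felix starts exactly when Tariq ends (back-to-back, no overlap).
Mei starts before Rohan ends → Rohan and Mei overlap.
Felix starts before Rohan ends → Rohan and Felix overlap.
Felix starts before Mei ends → Mei and Felix overlap.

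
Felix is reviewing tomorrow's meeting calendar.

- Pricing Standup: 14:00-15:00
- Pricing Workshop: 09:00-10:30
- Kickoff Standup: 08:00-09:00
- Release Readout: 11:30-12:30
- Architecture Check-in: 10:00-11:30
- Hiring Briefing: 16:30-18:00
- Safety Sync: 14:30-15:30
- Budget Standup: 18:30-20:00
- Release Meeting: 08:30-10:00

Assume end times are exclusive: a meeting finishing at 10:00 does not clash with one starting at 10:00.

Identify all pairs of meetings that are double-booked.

Sorted by start: Kickoff Standup, Release Meeting, Pricing Workshop, Architecture Check-in, Release Readout, Pricing Standup, Safety Sync, Hiring Briefing, Budget Standup.
Release Meeting starts before Kickoff Standup ends → Kickoff Standup and Release Meeting overlap.
Pricing Workshop starts exactly when Kickoff Standup ends (back-to-back, no overlap) — done with Kickoff Standup.
Pricing Workshop starts before Release Meeting ends → Release Meeting and Pricing Workshop overlap.
Architecture Check-in starts exactly when Release Meeting ends (back-to-back, no overlap) — done with Release Meeting.
Architecture Check-in starts before Pricing Workshop ends → Pricing Workshop and Architecture Check-in overlap.
Release Readout starts after Pricing Workshop ends — done with Pricing Workshop.
Release Readout starts exactly when Architecture Check-in ends (back-to-back, no overlap) — done with Architecture Check-in.
Pricing Standup starts after Release Readout ends — done with Release Readout.
Safety Sync starts before Pricing Standup ends → Pricing Standup and Safety Sync overlap.
Hiring Briefing starts after Pricing Standup ends — done with Pricing Standup.
Hiring Briefing starts after Safety Sync ends — done with Safety Sync.
Budget Standup starts after Hiring Briefing ends.

Architecture Check-in & Pricing Workshop, Kickoff Standup & Release Meeting, Pricing Standup & Safety Sync, Pricing Workshop & Release Meeting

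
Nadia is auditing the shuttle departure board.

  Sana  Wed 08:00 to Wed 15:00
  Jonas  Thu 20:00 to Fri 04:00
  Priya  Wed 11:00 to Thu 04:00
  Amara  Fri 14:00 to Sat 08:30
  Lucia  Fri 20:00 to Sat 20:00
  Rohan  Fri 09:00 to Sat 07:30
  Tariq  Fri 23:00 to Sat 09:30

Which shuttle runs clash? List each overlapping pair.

Check each pair: they overlap iff neither finishes before the other starts.
Sorted by start: Sana, Priya, Jonas, Rohan, Amara, Lucia, Tariq.
Priya starts before Sana ends → Sana and Priya overlap.
Jonas starts after Sana ends; Sana is clear from here.
Jonas starts after Priya ends; Priya is clear from here.
Rohan starts after Jonas ends; Jonas is clear from here.
Amara starts before Rohan ends → Rohan and Amara overlap.
Lucia starts before Rohan ends → Rohan and Lucia overlap.
Tariq starts before Rohan ends → Rohan and Tariq overlap.
Lucia starts before Amara ends → Amara and Lucia overlap.
Tariq starts before Amara ends → Amara and Tariq overlap.
Tariq starts before Lucia ends → Lucia and Tariq overlap.

Amara & Lucia, Amara & Rohan, Amara & Tariq, Lucia & Rohan, Lucia & Tariq, Priya & Sana, Rohan & Tariq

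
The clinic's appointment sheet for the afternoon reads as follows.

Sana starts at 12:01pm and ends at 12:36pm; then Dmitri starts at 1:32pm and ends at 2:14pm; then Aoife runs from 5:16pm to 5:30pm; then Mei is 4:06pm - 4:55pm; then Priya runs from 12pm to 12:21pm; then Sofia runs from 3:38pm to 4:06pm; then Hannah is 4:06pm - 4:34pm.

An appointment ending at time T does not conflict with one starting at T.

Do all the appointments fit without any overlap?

Sorted by start: Priya, Sana, Dmitri, Sofia, Mei, Hannah, Aoife.
Sana starts before Priya ends → Priya and Sana overlap.
That's a conflict, so the schedule is not conflict-free.

No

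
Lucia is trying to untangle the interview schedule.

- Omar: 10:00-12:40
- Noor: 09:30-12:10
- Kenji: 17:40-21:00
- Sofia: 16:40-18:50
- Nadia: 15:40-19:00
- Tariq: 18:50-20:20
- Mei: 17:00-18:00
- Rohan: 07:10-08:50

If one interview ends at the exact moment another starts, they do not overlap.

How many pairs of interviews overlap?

9

Two intervals overlap when each starts before the other ends.
Sorted by start: Rohan, Noor, Omar, Nadia, Sofia, Mei, Kenji, Tariq.
Noor starts after Rohan ends — done with Rohan.
Omar starts before Noor ends → Noor and Omar overlap.
Nadia starts after Noor ends — done with Noor.
Nadia starts after Omar ends — done with Omar.
Sofia starts before Nadia ends → Nadia and Sofia overlap.
Mei starts before Nadia ends → Nadia and Mei overlap.
Kenji starts before Nadia ends → Nadia and Kenji overlap.
Tariq starts before Nadia ends → Nadia and Tariq overlap.
Mei starts before Sofia ends → Sofia and Mei overlap.
Kenji starts before Sofia ends → Sofia and Kenji overlap.
Tariq starts exactly when Sofia ends (back-to-back, no overlap).
Kenji starts before Mei ends → Mei and Kenji overlap.
Tariq starts after Mei ends.
Tariq starts before Kenji ends → Kenji and Tariq overlap.
Overlapping pairs: Kenji & Mei, Kenji & Nadia, Kenji & Sofia, Kenji & Tariq, Mei & Nadia, Mei & Sofia, Nadia & Sofia, Nadia & Tariq, Noor & Omar — 9 in total.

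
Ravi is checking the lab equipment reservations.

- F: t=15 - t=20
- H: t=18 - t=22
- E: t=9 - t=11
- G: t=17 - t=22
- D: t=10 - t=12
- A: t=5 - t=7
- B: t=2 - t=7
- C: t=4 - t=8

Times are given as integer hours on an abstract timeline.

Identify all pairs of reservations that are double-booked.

Two intervals overlap when each starts before the other ends.
Sorted by start: B, C, A, E, D, F, G, H.
C starts before B ends → B and C overlap.
A starts before B ends → B and A overlap.
E starts after B ends, so B has no further overlaps.
A starts before C ends → C and A overlap.
E starts after C ends, so C has no further overlaps.
E starts after A ends, so A has no further overlaps.
D starts before E ends → E and D overlap.
F starts after E ends, so E has no further overlaps.
F starts after D ends, so D has no further overlaps.
G starts before F ends → F and G overlap.
H starts before F ends → F and H overlap.
H starts before G ends → G and H overlap.

A & B, A & C, B & C, D & E, F & G, F & H, G & H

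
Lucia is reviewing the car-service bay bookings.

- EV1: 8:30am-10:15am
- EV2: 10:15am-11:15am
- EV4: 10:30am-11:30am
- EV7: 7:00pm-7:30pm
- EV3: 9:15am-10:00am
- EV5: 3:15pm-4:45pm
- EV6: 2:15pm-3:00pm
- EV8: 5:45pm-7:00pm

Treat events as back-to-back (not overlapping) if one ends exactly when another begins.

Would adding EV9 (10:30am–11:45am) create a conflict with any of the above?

EV1: ends 10:15am at or before EV9 starts 10:30am → clear.
EV3: ends 10:00am at or before EV9 starts 10:30am → clear.
EV2: starts 10:15am before EV9 ends 11:45am, and ends 11:15am after EV9 starts 10:30am → overlap.
EV4: starts 10:30am before EV9 ends 11:45am, and ends 11:30am after EV9 starts 10:30am → overlap.
EV6: starts 2:15pm at or after EV9 ends 11:45am → clear.
EV5: starts 3:15pm at or after EV9 ends 11:45am → clear.
EV8: starts 5:45pm at or after EV9 ends 11:45am → clear.
EV7: starts 7:00pm at or after EV9 ends 11:45am → clear.
EV9 overlaps EV2, EV4.

Yes — it overlaps EV2, EV4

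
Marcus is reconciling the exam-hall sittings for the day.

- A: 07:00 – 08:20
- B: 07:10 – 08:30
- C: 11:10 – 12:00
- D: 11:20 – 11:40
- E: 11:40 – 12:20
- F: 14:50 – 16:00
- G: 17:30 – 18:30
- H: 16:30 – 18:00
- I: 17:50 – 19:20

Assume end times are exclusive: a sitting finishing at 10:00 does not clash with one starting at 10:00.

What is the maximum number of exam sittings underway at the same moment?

Sweep the timeline, counting +1 at each start and −1 at each end (ends before starts at a tie):
07:00 start A → 1
07:10 start B → 2
08:20 end A → 1
08:30 end B → 0
11:10 start C → 1
11:20 start D → 2
11:40 end D → 1
11:40 start E → 2
12:00 end C → 1
12:20 end E → 0
14:50 start F → 1
16:00 end F → 0
16:30 start H → 1
17:30 start G → 2
17:50 start I → 3
18:00 end H → 2
18:30 end G → 1
19:20 end I → 0
Peak is 3, at 17:50 (G, H, I).

3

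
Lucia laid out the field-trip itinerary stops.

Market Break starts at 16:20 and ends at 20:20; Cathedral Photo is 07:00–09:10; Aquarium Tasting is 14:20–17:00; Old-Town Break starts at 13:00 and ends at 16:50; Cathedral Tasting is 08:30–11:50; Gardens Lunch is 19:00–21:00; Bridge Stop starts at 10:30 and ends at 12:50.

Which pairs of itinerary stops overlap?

Aquarium Tasting & Market Break, Aquarium Tasting & Old-Town Break, Bridge Stop & Cathedral Tasting, Cathedral Photo & Cathedral Tasting, Gardens Lunch & Market Break, Market Break & Old-Town Break

Sorted by start: Cathedral Photo, Cathedral Tasting, Bridge Stop, Old-Town Break, Aquarium Tasting, Market Break, Gardens Lunch.
Cathedral Tasting starts before Cathedral Photo ends → Cathedral Photo and Cathedral Tasting overlap.
Bridge Stop starts after Cathedral Photo ends, so Cathedral Photo has no further overlaps.
Bridge Stop starts before Cathedral Tasting ends → Cathedral Tasting and Bridge Stop overlap.
Old-Town Break starts after Cathedral Tasting ends, so Cathedral Tasting has no further overlaps.
Old-Town Break starts after Bridge Stop ends, so Bridge Stop has no further overlaps.
Aquarium Tasting starts before Old-Town Break ends → Old-Town Break and Aquarium Tasting overlap.
Market Break starts before Old-Town Break ends → Old-Town Break and Market Break overlap.
Gardens Lunch starts after Old-Town Break ends.
Market Break starts before Aquarium Tasting ends → Aquarium Tasting and Market Break overlap.
Gardens Lunch starts after Aquarium Tasting ends.
Gardens Lunch starts before Market Break ends → Market Break and Gardens Lunch overlap.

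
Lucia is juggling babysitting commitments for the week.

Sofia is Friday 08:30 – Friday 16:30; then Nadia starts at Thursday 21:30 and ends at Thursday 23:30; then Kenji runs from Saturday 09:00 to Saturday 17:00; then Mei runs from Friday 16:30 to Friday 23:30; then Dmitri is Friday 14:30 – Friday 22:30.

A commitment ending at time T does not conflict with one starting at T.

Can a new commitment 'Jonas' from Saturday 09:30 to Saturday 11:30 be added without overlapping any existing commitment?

No — it overlaps Kenji

Nadia: ends Thursday 23:30 at or before Jonas starts Saturday 09:30 → clear.
Sofia: ends Friday 16:30 at or before Jonas starts Saturday 09:30 → clear.
Dmitri: ends Friday 22:30 at or before Jonas starts Saturday 09:30 → clear.
Mei: ends Friday 23:30 at or before Jonas starts Saturday 09:30 → clear.
Kenji: starts Saturday 09:00 before Jonas ends Saturday 11:30, and ends Saturday 17:00 after Jonas starts Saturday 09:30 → overlap.
Jonas overlaps Kenji.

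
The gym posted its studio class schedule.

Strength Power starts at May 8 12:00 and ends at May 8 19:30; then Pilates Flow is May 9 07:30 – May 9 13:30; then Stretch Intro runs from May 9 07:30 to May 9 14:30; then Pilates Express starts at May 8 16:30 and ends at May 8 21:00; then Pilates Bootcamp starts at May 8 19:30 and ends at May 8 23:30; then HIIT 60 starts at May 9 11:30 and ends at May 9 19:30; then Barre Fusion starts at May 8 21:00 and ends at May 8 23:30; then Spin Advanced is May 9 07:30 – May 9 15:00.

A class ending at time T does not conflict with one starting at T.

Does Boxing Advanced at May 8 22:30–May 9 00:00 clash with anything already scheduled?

Yes — it overlaps Barre Fusion, Pilates Bootcamp

Strength Power: ends May 8 19:30 at or before Boxing Advanced starts May 8 22:30 → clear.
Pilates Express: ends May 8 21:00 at or before Boxing Advanced starts May 8 22:30 → clear.
Pilates Bootcamp: starts May 8 19:30 before Boxing Advanced ends May 9 00:00, and ends May 8 23:30 after Boxing Advanced starts May 8 22:30 → overlap.
Barre Fusion: starts May 8 21:00 before Boxing Advanced ends May 9 00:00, and ends May 8 23:30 after Boxing Advanced starts May 8 22:30 → overlap.
Spin Advanced: starts May 9 07:30 at or after Boxing Advanced ends May 9 00:00 → clear.
Stretch Intro: starts May 9 07:30 at or after Boxing Advanced ends May 9 00:00 → clear.
Pilates Flow: starts May 9 07:30 at or after Boxing Advanced ends May 9 00:00 → clear.
HIIT 60: starts May 9 11:30 at or after Boxing Advanced ends May 9 00:00 → clear.
Boxing Advanced overlaps Barre Fusion, Pilates Bootcamp.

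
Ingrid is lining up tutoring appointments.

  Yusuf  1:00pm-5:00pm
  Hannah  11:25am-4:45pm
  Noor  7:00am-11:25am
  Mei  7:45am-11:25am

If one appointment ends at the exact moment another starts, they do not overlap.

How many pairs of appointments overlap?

2

Sorted by start: Noor, Mei, Hannah, Yusuf.
Mei starts before Noor ends → Noor and Mei overlap.
Hannah starts exactly when Noor ends (back-to-back, no overlap), so Noor has no further overlaps.
Hannah starts exactly when Mei ends (back-to-back, no overlap), so Mei has no further overlaps.
Yusuf starts before Hannah ends → Hannah and Yusuf overlap.
Overlapping pairs: Hannah & Yusuf, Mei & Noor — 2 in total.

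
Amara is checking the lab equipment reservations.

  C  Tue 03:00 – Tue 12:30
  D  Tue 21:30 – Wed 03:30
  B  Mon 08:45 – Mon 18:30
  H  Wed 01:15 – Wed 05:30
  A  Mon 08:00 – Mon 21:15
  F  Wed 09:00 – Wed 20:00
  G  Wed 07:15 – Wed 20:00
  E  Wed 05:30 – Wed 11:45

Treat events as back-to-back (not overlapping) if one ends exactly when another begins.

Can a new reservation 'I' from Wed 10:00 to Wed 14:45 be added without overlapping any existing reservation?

A: ends Mon 21:15 at or before I starts Wed 10:00 → clear.
B: ends Mon 18:30 at or before I starts Wed 10:00 → clear.
C: ends Tue 12:30 at or before I starts Wed 10:00 → clear.
D: ends Wed 03:30 at or before I starts Wed 10:00 → clear.
H: ends Wed 05:30 at or before I starts Wed 10:00 → clear.
E: starts Wed 05:30 before I ends Wed 14:45, and ends Wed 11:45 after I starts Wed 10:00 → overlap.
G: starts Wed 07:15 before I ends Wed 14:45, and ends Wed 20:00 after I starts Wed 10:00 → overlap.
F: starts Wed 09:00 before I ends Wed 14:45, and ends Wed 20:00 after I starts Wed 10:00 → overlap.
I overlaps E, F, G.

No — it overlaps E, F, G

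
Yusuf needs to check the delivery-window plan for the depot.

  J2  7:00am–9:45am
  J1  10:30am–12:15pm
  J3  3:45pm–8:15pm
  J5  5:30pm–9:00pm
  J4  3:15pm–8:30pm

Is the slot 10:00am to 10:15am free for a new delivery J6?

Yes — the slot is free

J2: ends 9:45am at or before J6 starts 10:00am → clear.
J1: starts 10:30am at or after J6 ends 10:15am → clear.
J4: starts 3:15pm at or after J6 ends 10:15am → clear.
J3: starts 3:45pm at or after J6 ends 10:15am → clear.
J5: starts 5:30pm at or after J6 ends 10:15am → clear.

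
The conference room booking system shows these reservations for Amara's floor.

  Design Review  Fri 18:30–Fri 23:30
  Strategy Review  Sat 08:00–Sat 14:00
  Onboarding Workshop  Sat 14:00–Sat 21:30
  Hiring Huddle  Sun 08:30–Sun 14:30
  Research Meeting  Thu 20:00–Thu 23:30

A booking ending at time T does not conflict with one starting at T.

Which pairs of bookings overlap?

no conflicts

Check each pair: they overlap iff neither finishes before the other starts.
Sorted by start: Research Meeting, Design Review, Strategy Review, Onboarding Workshop, Hiring Huddle.
Design Review starts after Research Meeting ends, so Research Meeting has no further overlaps.
Strategy Review starts after Design Review ends, so Design Review has no further overlaps.
Onboarding Workshop starts exactly when Strategy Review ends (back-to-back, no overlap), so Strategy Review has no further overlaps.
Hiring Huddle starts after Onboarding Workshop ends.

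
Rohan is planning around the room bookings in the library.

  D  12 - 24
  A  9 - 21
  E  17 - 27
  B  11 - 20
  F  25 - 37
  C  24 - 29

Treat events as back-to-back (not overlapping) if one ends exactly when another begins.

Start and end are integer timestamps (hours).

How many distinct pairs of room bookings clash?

9

Sorted by start: A, B, D, E, C, F.
B starts before A ends → A and B overlap.
D starts before A ends → A and D overlap.
E starts before A ends → A and E overlap.
C starts after A ends; A is clear from here.
D starts before B ends → B and D overlap.
E starts before B ends → B and E overlap.
C starts after B ends; B is clear from here.
E starts before D ends → D and E overlap.
C starts exactly when D ends (back-to-back, no overlap); D is clear from here.
C starts before E ends → E and C overlap.
F starts before E ends → E and F overlap.
F starts before C ends → C and F overlap.
Overlapping pairs: A & B, A & D, A & E, B & D, B & E, C & E, C & F, D & E, E & F — 9 in total.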